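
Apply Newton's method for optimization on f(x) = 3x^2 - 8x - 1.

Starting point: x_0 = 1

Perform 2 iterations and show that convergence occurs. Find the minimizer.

f(x) = 3x^2 - 8x - 1, f'(x) = 6x + (-8), f''(x) = 6
Step 1: f'(1) = -2, x_1 = 1 - -2/6 = 4/3
Step 2: f'(4/3) = 0, x_2 = 4/3 (converged)
Newton's method converges in 1 step for quadratics.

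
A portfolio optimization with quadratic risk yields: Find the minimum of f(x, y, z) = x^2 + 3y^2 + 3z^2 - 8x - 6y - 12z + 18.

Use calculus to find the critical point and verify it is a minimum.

f(x,y,z) = x^2 + 3y^2 + 3z^2 - 8x - 6y - 12z + 18
df/dx = 2x + (-8) = 0 => x = 4
df/dy = 6y + (-6) = 0 => y = 1
df/dz = 6z + (-12) = 0 => z = 2
f(4,1,2) = 1*(4)^2 + 3*(1)^2 + 3*(2)^2 + -8*(4) + -6*(1) + -12*(2) + 18 = -13
Hessian is diagonal with entries 2, 6, 6 > 0, confirmed minimum.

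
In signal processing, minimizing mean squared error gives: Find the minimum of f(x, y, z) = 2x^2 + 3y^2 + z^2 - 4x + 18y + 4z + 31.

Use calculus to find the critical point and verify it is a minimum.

f(x,y,z) = 2x^2 + 3y^2 + z^2 - 4x + 18y + 4z + 31
df/dx = 4x + (-4) = 0 => x = 1
df/dy = 6y + (18) = 0 => y = -3
df/dz = 2z + (4) = 0 => z = -2
f(1,-3,-2) = 2*(1)^2 + 3*(-3)^2 + 1*(-2)^2 + -4*(1) + 18*(-3) + 4*(-2) + 31 = -2
Hessian is diagonal with entries 4, 6, 2 > 0, confirmed minimum.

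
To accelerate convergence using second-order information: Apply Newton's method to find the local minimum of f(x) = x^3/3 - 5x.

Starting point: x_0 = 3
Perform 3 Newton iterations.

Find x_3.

f(x) = x^3/3 - 5x
f'(x) = x^2 - 5, f''(x) = 2x
Newton update: x_{n+1} = x_n - (x_n^2 - 5)/(2*x_n)
Step 1: x_0 = 3, f'=4, f''=6, x_1 = 7/3
Step 2: x_1 = 7/3, f'=4/9, f''=14/3, x_2 = 47/21
Step 3: x_2 = 47/21, f'=4/441, f''=94/21, x_3 = 2207/987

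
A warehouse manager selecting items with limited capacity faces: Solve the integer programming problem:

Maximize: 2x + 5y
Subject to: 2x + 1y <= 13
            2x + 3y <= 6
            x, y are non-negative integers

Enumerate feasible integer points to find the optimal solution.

Constraint 1: 2x + 1y <= 13
Constraint 2: 2x + 3y <= 6
Feasible x range (need y >= 0): 0 <= x <= min(13/2, 6/2) => x in {0, ..., 3}.
Enumerate feasible integer points row by row (the coefficient of y is 5 > 0, so for each x the largest feasible y gives the best value):
  x = 0: y <= min((13 - 2*0)/1, (6 - 2*0)/3) => y in {0, ..., 2}; best 2*0 + 5*2 = 10
  x = 1: y <= min((13 - 2*1)/1, (6 - 2*1)/3) => y in {0, ..., 1}; best 2*1 + 5*1 = 7
  x = 2: y <= min((13 - 2*2)/1, (6 - 2*2)/3) => y in {0}; best 2*2 + 5*0 = 4
  x = 3: y <= min((13 - 2*3)/1, (6 - 2*3)/3) => y in {0}; best 2*3 + 5*0 = 6
The maximum 2x + 5y = 10 is achieved at x = 0, y = 2.
Check: 2*0 + 1*2 = 2 <= 13 and 2*0 + 3*2 = 6 <= 6.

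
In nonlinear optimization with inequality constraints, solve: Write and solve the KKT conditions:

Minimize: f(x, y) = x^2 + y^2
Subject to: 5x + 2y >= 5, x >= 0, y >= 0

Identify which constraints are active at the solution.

KKT conditions for min x^2 + y^2 s.t. 5x + 2y >= 5, x >= 0, y >= 0:
Stationarity: 2x = mu*5 + mu_x, 2y = mu*2 + mu_y, with mu, mu_x, mu_y >= 0
Complementary slackness: mu*(5x + 2y - 5) = 0, mu_x*x = 0, mu_y*y = 0
(0, 0) is infeasible (5*0 + 2*0 < 5), so if mu = 0 stationarity would force x = mu_x/2 >= 0, y = mu_y/2 >= 0 with mu_x*x = mu_y*y = 0, i.e. x = y = 0: contradiction. Hence mu > 0 and 5x + 2y = 5 is active.
Try x > 0, y > 0 (so mu_x = mu_y = 0): x = 5*mu/2, y = 2*mu/2
Substitute: 5*(5*mu/2) + 2*(2*mu/2) = 5
  mu*29/2 = 5 => mu = 10/29
x* = 25/29 > 0, y* = 10/29 > 0, consistent with mu_x = mu_y = 0.
f is convex and the constraints are linear, so this KKT point is the global minimum.
f* = 25/29
Active constraints: 5x + 2y >= 5 (holds with equality, mu = 10/29 > 0); x >= 0 and y >= 0 are inactive (mu_x = mu_y = 0).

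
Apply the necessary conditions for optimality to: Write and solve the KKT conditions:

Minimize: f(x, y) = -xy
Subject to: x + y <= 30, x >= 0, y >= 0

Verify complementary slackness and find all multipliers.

Problem: min -xy s.t. x + y <= 30 (multiplier lambda), x >= 0 (mu_x), y >= 0 (mu_y)
KKT stationarity: -y + lambda - mu_x = 0, -x + lambda - mu_y = 0, with lambda, mu_x, mu_y >= 0
Complementary slackness: lambda*(x + y - 30) = 0, mu_x*x = 0, mu_y*y = 0
If lambda = 0: y = -mu_x <= 0 and x = -mu_y <= 0 force x = y = 0 with f = 0; but x = y = 15 is feasible with f = -225 < 0, so this is not the minimum. Hence lambda > 0 and x + y = 30.
Try x > 0, y > 0 (so mu_x = mu_y = 0): y = lambda, x = lambda => x = y = lambda
x + y = 30 => 2*lambda = 30 => lambda = 15
x* = y* = 15 > 0, consistent with mu_x = mu_y = 0.
(Any feasible point with x = 0 or y = 0 has f = 0 > -225, so the minimum is not on those boundaries.)
min(-xy) = -225 (i.e. max xy = 225)
Multipliers: lambda = 15, mu_x = 0, mu_y = 0
Complementary slackness: lambda*(x + y - 30) = 15*(15 + 15 - 30) = 0, mu_x*x = 0*15 = 0, mu_y*y = 0*15 = 0. Satisfied.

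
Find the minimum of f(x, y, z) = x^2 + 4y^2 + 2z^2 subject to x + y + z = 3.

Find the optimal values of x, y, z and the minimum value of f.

Using Lagrange multipliers on f = x^2 + 4y^2 + 2z^2 with constraint x + y + z = 3:
Conditions: 2*1*x = lambda, 2*4*y = lambda, 2*2*z = lambda
So x = lambda/2, y = lambda/8, z = lambda/4
Substituting into constraint: lambda * (7/8) = 3
lambda = 24/7
x = 12/7, y = 3/7, z = 6/7
Minimum value = 36/7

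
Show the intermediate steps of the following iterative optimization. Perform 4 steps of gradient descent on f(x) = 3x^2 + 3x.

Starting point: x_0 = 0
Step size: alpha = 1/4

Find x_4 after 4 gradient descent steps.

f(x) = 3x^2 + 3x, f'(x) = 6x + (3)
Step 1: f'(0) = 3, x_1 = 0 - 1/4 * 3 = -3/4
Step 2: f'(-3/4) = -3/2, x_2 = -3/4 - 1/4 * -3/2 = -3/8
Step 3: f'(-3/8) = 3/4, x_3 = -3/8 - 1/4 * 3/4 = -9/16
Step 4: f'(-9/16) = -3/8, x_4 = -9/16 - 1/4 * -3/8 = -15/32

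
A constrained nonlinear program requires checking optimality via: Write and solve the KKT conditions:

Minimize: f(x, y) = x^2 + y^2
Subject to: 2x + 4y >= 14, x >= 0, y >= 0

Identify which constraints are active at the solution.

KKT conditions for min x^2 + y^2 s.t. 2x + 4y >= 14, x >= 0, y >= 0:
Stationarity: 2x = mu*2 + mu_x, 2y = mu*4 + mu_y, with mu, mu_x, mu_y >= 0
Complementary slackness: mu*(2x + 4y - 14) = 0, mu_x*x = 0, mu_y*y = 0
(0, 0) is infeasible (2*0 + 4*0 < 14), so if mu = 0 stationarity would force x = mu_x/2 >= 0, y = mu_y/2 >= 0 with mu_x*x = mu_y*y = 0, i.e. x = y = 0: contradiction. Hence mu > 0 and 2x + 4y = 14 is active.
Try x > 0, y > 0 (so mu_x = mu_y = 0): x = 2*mu/2, y = 4*mu/2
Substitute: 2*(2*mu/2) + 4*(4*mu/2) = 14
  mu*20/2 = 14 => mu = 7/5
x* = 7/5 > 0, y* = 14/5 > 0, consistent with mu_x = mu_y = 0.
f is convex and the constraints are linear, so this KKT point is the global minimum.
f* = 49/5
Active constraints: 2x + 4y >= 14 (holds with equality, mu = 7/5 > 0); x >= 0 and y >= 0 are inactive (mu_x = mu_y = 0).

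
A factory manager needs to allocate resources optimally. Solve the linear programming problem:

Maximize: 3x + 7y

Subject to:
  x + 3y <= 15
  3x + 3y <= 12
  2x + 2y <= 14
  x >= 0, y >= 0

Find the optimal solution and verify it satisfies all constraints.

Feasible vertices: (0, 0), (0, 4), (4, 0)
Objective 3x + 7y at each vertex:
  (0, 0): 0
  (0, 4): 28
  (4, 0): 12
Maximum is 28 at (0, 4).
Verify constraints at (x, y) = (0, 4):
  1*0 + 3*4 = 12 <= 15
  3*0 + 3*4 = 12 <= 12 (active)
  2*0 + 2*4 = 8 <= 14
  x = 0 >= 0, y = 4 >= 0. All constraints satisfied.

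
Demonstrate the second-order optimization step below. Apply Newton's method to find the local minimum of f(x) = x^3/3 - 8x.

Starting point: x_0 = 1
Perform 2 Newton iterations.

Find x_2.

f(x) = x^3/3 - 8x
f'(x) = x^2 - 8, f''(x) = 2x
Newton update: x_{n+1} = x_n - (x_n^2 - 8)/(2*x_n)
Step 1: x_0 = 1, f'=-7, f''=2, x_1 = 9/2
Step 2: x_1 = 9/2, f'=49/4, f''=9, x_2 = 113/36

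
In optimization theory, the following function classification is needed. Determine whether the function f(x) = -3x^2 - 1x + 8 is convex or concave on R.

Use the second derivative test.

f(x) = -3x^2 - 1x + 8
f'(x) = -6x - 1
f''(x) = -6
Since f''(x) = -6 < 0 for all x, f is concave on R.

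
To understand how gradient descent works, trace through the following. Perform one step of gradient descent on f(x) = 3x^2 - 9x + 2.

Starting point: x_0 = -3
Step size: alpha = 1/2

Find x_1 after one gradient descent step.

f(x) = 3x^2 - 9x + 2
f'(x) = 6x - 9
f'(-3) = 6*-3 + (-9) = -27
x_1 = x_0 - alpha * f'(x_0) = -3 - 1/2 * -27 = 21/2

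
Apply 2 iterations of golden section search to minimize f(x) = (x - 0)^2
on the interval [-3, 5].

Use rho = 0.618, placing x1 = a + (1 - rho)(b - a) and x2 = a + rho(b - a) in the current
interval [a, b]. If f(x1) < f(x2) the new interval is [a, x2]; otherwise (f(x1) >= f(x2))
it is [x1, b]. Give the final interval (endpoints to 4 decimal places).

Golden section search for min of f(x) = (x - 0)^2 on [-3, 5].
Each step: x1 = a + (1 - rho)(b - a), x2 = a + rho(b - a); if f(x1) < f(x2) keep [a, x2], otherwise keep [x1, b].
Step 1: [-3.0000, 5.0000], x1=0.0560 (f=0.0031), x2=1.9440 (f=3.7791); f(x1) < f(x2) => keep [-3.0000, 1.9440]
Step 2: [-3.0000, 1.9440], x1=-1.1114 (f=1.2352), x2=0.0554 (f=0.0031); f(x1) > f(x2) => keep [-1.1114, 1.9440]
Final interval: [-1.1114, 1.9440]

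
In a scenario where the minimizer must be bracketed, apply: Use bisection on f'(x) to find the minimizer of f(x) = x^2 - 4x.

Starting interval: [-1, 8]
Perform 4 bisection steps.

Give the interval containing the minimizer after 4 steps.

Finding critical point of f(x) = x^2 - 4x using bisection on f'(x) = 2x + -4.
f'(x) = 0 when x = 2.
Starting interval: [-1, 8]
Step 1: mid = 7/2, f'(mid) = 3, new interval = [-1, 7/2]
Step 2: mid = 5/4, f'(mid) = -3/2, new interval = [5/4, 7/2]
Step 3: mid = 19/8, f'(mid) = 3/4, new interval = [5/4, 19/8]
Step 4: mid = 29/16, f'(mid) = -3/8, new interval = [29/16, 19/8]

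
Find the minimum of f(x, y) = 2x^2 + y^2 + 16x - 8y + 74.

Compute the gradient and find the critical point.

f(x,y) = 2x^2 + y^2 + 16x - 8y + 74
df/dx = 4x + (16) = 0  =>  x = -4
df/dy = 2y + (-8) = 0  =>  y = 4
f(-4, 4) = 2*(-4)^2 + 1*(4)^2 + 16*(-4) + -8*(4) + 74 = 26
Hessian is diagonal with entries 4, 2 > 0, so this is a minimum.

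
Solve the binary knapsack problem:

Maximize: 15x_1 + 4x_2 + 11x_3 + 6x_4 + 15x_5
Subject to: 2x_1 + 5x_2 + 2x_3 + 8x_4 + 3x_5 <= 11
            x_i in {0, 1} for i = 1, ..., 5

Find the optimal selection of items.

Items: item 1 (v=15, w=2), item 2 (v=4, w=5), item 3 (v=11, w=2), item 4 (v=6, w=8), item 5 (v=15, w=3)
Capacity: 11
Checking all 32 subsets (w = total weight, v = total value):
  {}: w = 0, v = 0
  {1}: w = 2, v = 15
  {2}: w = 5, v = 4
  {3}: w = 2, v = 11
  {4}: w = 8, v = 6
  {5}: w = 3, v = 15
  {1, 2}: w = 7, v = 19
  {1, 3}: w = 4, v = 26
  {1, 4}: w = 10, v = 21
  {1, 5}: w = 5, v = 30
  {2, 3}: w = 7, v = 15
  {2, 4}: w = 13 > 11, infeasible
  {2, 5}: w = 8, v = 19
  {3, 4}: w = 10, v = 17
  {3, 5}: w = 5, v = 26
  {4, 5}: w = 11, v = 21
  {1, 2, 3}: w = 9, v = 30
  {1, 2, 4}: w = 15 > 11, infeasible
  {1, 2, 5}: w = 10, v = 34
  {1, 3, 4}: w = 12 > 11, infeasible
  {1, 3, 5}: w = 7, v = 41
  {1, 4, 5}: w = 13 > 11, infeasible
  {2, 3, 4}: w = 15 > 11, infeasible
  {2, 3, 5}: w = 10, v = 30
  {2, 4, 5}: w = 16 > 11, infeasible
  {3, 4, 5}: w = 13 > 11, infeasible
  {1, 2, 3, 4}: w = 17 > 11, infeasible
  {1, 2, 3, 5}: w = 12 > 11, infeasible
  {1, 2, 4, 5}: w = 18 > 11, infeasible
  {1, 3, 4, 5}: w = 15 > 11, infeasible
  {2, 3, 4, 5}: w = 18 > 11, infeasible
  {1, 2, 3, 4, 5}: w = 20 > 11, infeasible
Best feasible subset: items [1, 3, 5]
Total weight: 7 <= 11, total value: 41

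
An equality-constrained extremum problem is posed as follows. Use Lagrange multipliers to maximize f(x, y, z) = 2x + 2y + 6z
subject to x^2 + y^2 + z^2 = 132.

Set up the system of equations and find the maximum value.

Lagrange conditions: 2 = 2*lambda*x, 2 = 2*lambda*y, 6 = 2*lambda*z
So x:2 = y:2 = z:6, i.e. x = 2t, y = 2t, z = 6t
Constraint: t^2*(2^2 + 2^2 + 6^2) = 132
  t^2 * 44 = 132  =>  t = sqrt(3)
Maximum = 2*2t + 2*2t + 6*6t = 44*sqrt(3) = sqrt(5808)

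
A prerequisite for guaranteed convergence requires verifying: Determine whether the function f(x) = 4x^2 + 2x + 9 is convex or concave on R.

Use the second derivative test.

f(x) = 4x^2 + 2x + 9
f'(x) = 8x + 2
f''(x) = 8
Since f''(x) = 8 > 0 for all x, f is convex on R.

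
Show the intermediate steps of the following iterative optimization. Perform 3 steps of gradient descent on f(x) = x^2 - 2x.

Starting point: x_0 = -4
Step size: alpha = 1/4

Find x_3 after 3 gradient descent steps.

f(x) = x^2 - 2x, f'(x) = 2x + (-2)
Step 1: f'(-4) = -10, x_1 = -4 - 1/4 * -10 = -3/2
Step 2: f'(-3/2) = -5, x_2 = -3/2 - 1/4 * -5 = -1/4
Step 3: f'(-1/4) = -5/2, x_3 = -1/4 - 1/4 * -5/2 = 3/8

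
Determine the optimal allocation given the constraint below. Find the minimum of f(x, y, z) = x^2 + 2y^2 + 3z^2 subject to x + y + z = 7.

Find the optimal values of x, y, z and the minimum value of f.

Using Lagrange multipliers on f = x^2 + 2y^2 + 3z^2 with constraint x + y + z = 7:
Conditions: 2*1*x = lambda, 2*2*y = lambda, 2*3*z = lambda
So x = lambda/2, y = lambda/4, z = lambda/6
Substituting into constraint: lambda * (11/12) = 7
lambda = 84/11
x = 42/11, y = 21/11, z = 14/11
Minimum value = 294/11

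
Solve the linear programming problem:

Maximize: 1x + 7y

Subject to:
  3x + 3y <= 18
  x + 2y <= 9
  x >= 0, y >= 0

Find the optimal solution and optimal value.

Feasible vertices: (0, 0), (0, 9/2), (3, 3), (6, 0)
Objective 1x + 7y at each:
  (0, 0): 0
  (0, 9/2): 63/2
  (3, 3): 24
  (6, 0): 6
Maximum is 63/2 at (0, 9/2).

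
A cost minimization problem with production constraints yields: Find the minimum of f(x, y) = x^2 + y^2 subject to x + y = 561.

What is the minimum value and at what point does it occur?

Substitute y = 561 - x into f(x,y) = x^2 + y^2:
g(x) = x^2 + (561 - x)^2 = 2x^2 - 1122x + 314721
g'(x) = 4x - 1122 = 0  =>  x = 561/2
y = 561 - 561/2 = 561/2
Minimum value = (561/2)^2 + (561/2)^2 = 314721/2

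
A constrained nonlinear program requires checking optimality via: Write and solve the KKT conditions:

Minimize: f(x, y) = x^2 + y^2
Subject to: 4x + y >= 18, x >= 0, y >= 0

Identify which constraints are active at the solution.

KKT conditions for min x^2 + y^2 s.t. 4x + 1y >= 18, x >= 0, y >= 0:
Stationarity: 2x = mu*4 + mu_x, 2y = mu*1 + mu_y, with mu, mu_x, mu_y >= 0
Complementary slackness: mu*(4x + y - 18) = 0, mu_x*x = 0, mu_y*y = 0
(0, 0) is infeasible (4*0 + 1*0 < 18), so if mu = 0 stationarity would force x = mu_x/2 >= 0, y = mu_y/2 >= 0 with mu_x*x = mu_y*y = 0, i.e. x = y = 0: contradiction. Hence mu > 0 and 4x + y = 18 is active.
Try x > 0, y > 0 (so mu_x = mu_y = 0): x = 4*mu/2, y = 1*mu/2
Substitute: 4*(4*mu/2) + 1*(1*mu/2) = 18
  mu*17/2 = 18 => mu = 36/17
x* = 72/17 > 0, y* = 18/17 > 0, consistent with mu_x = mu_y = 0.
f is convex and the constraints are linear, so this KKT point is the global minimum.
f* = 324/17
Active constraints: 4x + y >= 18 (holds with equality, mu = 36/17 > 0); x >= 0 and y >= 0 are inactive (mu_x = mu_y = 0).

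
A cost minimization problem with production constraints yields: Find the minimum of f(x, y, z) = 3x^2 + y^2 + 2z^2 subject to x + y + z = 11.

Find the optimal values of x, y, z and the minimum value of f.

Using Lagrange multipliers on f = 3x^2 + y^2 + 2z^2 with constraint x + y + z = 11:
Conditions: 2*3*x = lambda, 2*1*y = lambda, 2*2*z = lambda
So x = lambda/6, y = lambda/2, z = lambda/4
Substituting into constraint: lambda * (11/12) = 11
lambda = 12
x = 2, y = 6, z = 3
Minimum value = 66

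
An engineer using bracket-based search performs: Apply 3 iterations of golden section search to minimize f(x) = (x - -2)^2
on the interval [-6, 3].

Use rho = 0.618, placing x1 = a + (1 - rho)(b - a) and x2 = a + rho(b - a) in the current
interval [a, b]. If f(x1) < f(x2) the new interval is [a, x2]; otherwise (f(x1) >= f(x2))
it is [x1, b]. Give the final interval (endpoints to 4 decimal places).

Golden section search for min of f(x) = (x - -2)^2 on [-6, 3].
Each step: x1 = a + (1 - rho)(b - a), x2 = a + rho(b - a); if f(x1) < f(x2) keep [a, x2], otherwise keep [x1, b].
Step 1: [-6.0000, 3.0000], x1=-2.5620 (f=0.3158), x2=-0.4380 (f=2.4398); f(x1) < f(x2) => keep [-6.0000, -0.4380]
Step 2: [-6.0000, -0.4380], x1=-3.8753 (f=3.5168), x2=-2.5627 (f=0.3166); f(x1) > f(x2) => keep [-3.8753, -0.4380]
Step 3: [-3.8753, -0.4380], x1=-2.5623 (f=0.3161), x2=-1.7511 (f=0.0620); f(x1) > f(x2) => keep [-2.5623, -0.4380]
Final interval: [-2.5623, -0.4380]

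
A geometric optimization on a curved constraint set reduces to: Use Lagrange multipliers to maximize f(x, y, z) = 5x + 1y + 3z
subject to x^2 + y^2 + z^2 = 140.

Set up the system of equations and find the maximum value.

Lagrange conditions: 5 = 2*lambda*x, 1 = 2*lambda*y, 3 = 2*lambda*z
So x:5 = y:1 = z:3, i.e. x = 5t, y = 1t, z = 3t
Constraint: t^2*(5^2 + 1^2 + 3^2) = 140
  t^2 * 35 = 140  =>  t = sqrt(4)
Maximum = 5*5t + 1*1t + 3*3t = 35*sqrt(4) = 70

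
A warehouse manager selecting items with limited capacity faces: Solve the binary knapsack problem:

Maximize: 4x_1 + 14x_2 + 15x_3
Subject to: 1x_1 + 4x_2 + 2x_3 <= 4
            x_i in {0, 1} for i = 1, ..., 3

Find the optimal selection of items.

Items: item 1 (v=4, w=1), item 2 (v=14, w=4), item 3 (v=15, w=2)
Capacity: 4
Checking all 8 subsets (w = total weight, v = total value):
  {}: w = 0, v = 0
  {1}: w = 1, v = 4
  {2}: w = 4, v = 14
  {3}: w = 2, v = 15
  {1, 2}: w = 5 > 4, infeasible
  {1, 3}: w = 3, v = 19
  {2, 3}: w = 6 > 4, infeasible
  {1, 2, 3}: w = 7 > 4, infeasible
Best feasible subset: items [1, 3]
Total weight: 3 <= 4, total value: 19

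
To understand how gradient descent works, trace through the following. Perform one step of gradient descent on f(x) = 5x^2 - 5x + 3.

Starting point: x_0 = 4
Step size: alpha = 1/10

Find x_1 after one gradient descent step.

f(x) = 5x^2 - 5x + 3
f'(x) = 10x - 5
f'(4) = 10*4 + (-5) = 35
x_1 = x_0 - alpha * f'(x_0) = 4 - 1/10 * 35 = 1/2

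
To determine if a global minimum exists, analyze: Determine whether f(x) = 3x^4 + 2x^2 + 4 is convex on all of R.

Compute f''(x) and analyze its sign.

f(x) = 3x^4 + 2x^2 + 4
f'(x) = 12x^3 + 4x
f''(x) = 36x^2 + 4
f''(x) = 36x^2 + 4 >= 4 > 0 for all x
Therefore, f is convex on R.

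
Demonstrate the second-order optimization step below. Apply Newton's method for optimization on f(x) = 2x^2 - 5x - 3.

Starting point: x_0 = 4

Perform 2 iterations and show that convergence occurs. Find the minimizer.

f(x) = 2x^2 - 5x - 3, f'(x) = 4x + (-5), f''(x) = 4
Step 1: f'(4) = 11, x_1 = 4 - 11/4 = 5/4
Step 2: f'(5/4) = 0, x_2 = 5/4 (converged)
Newton's method converges in 1 step for quadratics.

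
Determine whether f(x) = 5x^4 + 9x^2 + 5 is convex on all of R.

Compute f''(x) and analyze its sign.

f(x) = 5x^4 + 9x^2 + 5
f'(x) = 20x^3 + 18x
f''(x) = 60x^2 + 18
f''(x) = 60x^2 + 18 >= 18 > 0 for all x
Therefore, f is convex on R.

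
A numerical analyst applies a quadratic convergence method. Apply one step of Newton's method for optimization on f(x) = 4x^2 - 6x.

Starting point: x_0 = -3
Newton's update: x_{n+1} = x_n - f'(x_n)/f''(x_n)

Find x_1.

f(x) = 4x^2 - 6x
f'(x) = 8x + (-6), f''(x) = 8
Newton step: x_1 = x_0 - f'(x_0)/f''(x_0)
f'(-3) = -30
x_1 = -3 - -30/8 = 3/4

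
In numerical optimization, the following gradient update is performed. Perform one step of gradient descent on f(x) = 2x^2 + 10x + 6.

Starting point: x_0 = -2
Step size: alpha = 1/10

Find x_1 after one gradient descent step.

f(x) = 2x^2 + 10x + 6
f'(x) = 4x + 10
f'(-2) = 4*-2 + (10) = 2
x_1 = x_0 - alpha * f'(x_0) = -2 - 1/10 * 2 = -11/5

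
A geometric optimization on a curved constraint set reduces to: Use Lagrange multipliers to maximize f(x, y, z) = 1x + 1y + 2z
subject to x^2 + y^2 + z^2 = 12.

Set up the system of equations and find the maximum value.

Lagrange conditions: 1 = 2*lambda*x, 1 = 2*lambda*y, 2 = 2*lambda*z
So x:1 = y:1 = z:2, i.e. x = 1t, y = 1t, z = 2t
Constraint: t^2*(1^2 + 1^2 + 2^2) = 12
  t^2 * 6 = 12  =>  t = sqrt(2)
Maximum = 1*1t + 1*1t + 2*2t = 6*sqrt(2) = sqrt(72)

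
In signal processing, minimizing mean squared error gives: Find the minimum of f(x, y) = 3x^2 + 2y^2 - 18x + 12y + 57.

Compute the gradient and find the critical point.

f(x,y) = 3x^2 + 2y^2 - 18x + 12y + 57
df/dx = 6x + (-18) = 0  =>  x = 3
df/dy = 4y + (12) = 0  =>  y = -3
f(3, -3) = 3*(3)^2 + 2*(-3)^2 + -18*(3) + 12*(-3) + 57 = 12
Hessian is diagonal with entries 6, 4 > 0, so this is a minimum.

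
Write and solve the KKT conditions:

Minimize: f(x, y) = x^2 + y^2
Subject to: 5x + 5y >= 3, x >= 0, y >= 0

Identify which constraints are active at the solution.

KKT conditions for min x^2 + y^2 s.t. 5x + 5y >= 3, x >= 0, y >= 0:
Stationarity: 2x = mu*5 + mu_x, 2y = mu*5 + mu_y, with mu, mu_x, mu_y >= 0
Complementary slackness: mu*(5x + 5y - 3) = 0, mu_x*x = 0, mu_y*y = 0
(0, 0) is infeasible (5*0 + 5*0 < 3), so if mu = 0 stationarity would force x = mu_x/2 >= 0, y = mu_y/2 >= 0 with mu_x*x = mu_y*y = 0, i.e. x = y = 0: contradiction. Hence mu > 0 and 5x + 5y = 3 is active.
Try x > 0, y > 0 (so mu_x = mu_y = 0): x = 5*mu/2, y = 5*mu/2
Substitute: 5*(5*mu/2) + 5*(5*mu/2) = 3
  mu*50/2 = 3 => mu = 3/25
x* = 3/10 > 0, y* = 3/10 > 0, consistent with mu_x = mu_y = 0.
f is convex and the constraints are linear, so this KKT point is the global minimum.
f* = 9/50
Active constraints: 5x + 5y >= 3 (holds with equality, mu = 3/25 > 0); x >= 0 and y >= 0 are inactive (mu_x = mu_y = 0).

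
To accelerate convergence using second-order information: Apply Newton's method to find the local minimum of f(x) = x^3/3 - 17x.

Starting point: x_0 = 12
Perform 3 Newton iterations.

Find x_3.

f(x) = x^3/3 - 17x
f'(x) = x^2 - 17, f''(x) = 2x
Newton update: x_{n+1} = x_n - (x_n^2 - 17)/(2*x_n)
Step 1: x_0 = 12, f'=127, f''=24, x_1 = 161/24
Step 2: x_1 = 161/24, f'=16129/576, f''=161/12, x_2 = 35713/7728
Step 3: x_2 = 35713/7728, f'=260144641/59721984, f''=35713/3864, x_3 = 2290692097/551980128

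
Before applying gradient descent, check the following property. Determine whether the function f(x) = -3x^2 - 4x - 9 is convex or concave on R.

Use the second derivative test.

f(x) = -3x^2 - 4x - 9
f'(x) = -6x - 4
f''(x) = -6
Since f''(x) = -6 < 0 for all x, f is concave on R.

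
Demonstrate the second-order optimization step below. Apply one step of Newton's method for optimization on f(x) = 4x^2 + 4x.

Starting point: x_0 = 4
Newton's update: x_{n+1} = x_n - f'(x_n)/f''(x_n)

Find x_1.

f(x) = 4x^2 + 4x
f'(x) = 8x + (4), f''(x) = 8
Newton step: x_1 = x_0 - f'(x_0)/f''(x_0)
f'(4) = 36
x_1 = 4 - 36/8 = -1/2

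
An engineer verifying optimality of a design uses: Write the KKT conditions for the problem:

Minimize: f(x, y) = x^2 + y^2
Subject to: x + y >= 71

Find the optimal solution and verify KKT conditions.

KKT conditions for min x^2 + y^2 s.t. x + y >= 71:
Stationarity: 2x = mu, 2y = mu
So x = y = mu/2.
Complementary slackness: mu*(x + y - 71) = 0
Primal feasibility: x + y >= 71; dual feasibility: mu >= 0
If mu = 0 then x = y = 0, but 0 + 0 < 71 is infeasible, so the constraint is active.
Constraint active: x + y = 2*(mu/2) = 71 => mu = 71
x = y = 71/2, f = 5041/2
Verify: stationarity 2*(71/2) = 71 = mu; primal 71/2 + 71/2 = 71 >= 71; dual mu = 71 >= 0; complementary slackness 71*(71 - 71) = 0. All KKT conditions hold.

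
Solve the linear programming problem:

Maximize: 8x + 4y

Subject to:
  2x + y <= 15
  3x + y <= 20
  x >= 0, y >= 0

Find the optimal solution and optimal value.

Feasible vertices: (0, 0), (0, 15), (5, 5), (20/3, 0)
Objective 8x + 4y at each:
  (0, 0): 0
  (0, 15): 60
  (5, 5): 60
  (20/3, 0): 160/3
Maximum is 60 at (0, 15).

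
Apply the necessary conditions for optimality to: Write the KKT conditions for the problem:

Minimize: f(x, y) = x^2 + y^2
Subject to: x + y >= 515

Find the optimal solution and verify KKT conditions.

KKT conditions for min x^2 + y^2 s.t. x + y >= 515:
Stationarity: 2x = mu, 2y = mu
So x = y = mu/2.
Complementary slackness: mu*(x + y - 515) = 0
Primal feasibility: x + y >= 515; dual feasibility: mu >= 0
If mu = 0 then x = y = 0, but 0 + 0 < 515 is infeasible, so the constraint is active.
Constraint active: x + y = 2*(mu/2) = 515 => mu = 515
x = y = 515/2, f = 265225/2
Verify: stationarity 2*(515/2) = 515 = mu; primal 515/2 + 515/2 = 515 >= 515; dual mu = 515 >= 0; complementary slackness 515*(515 - 515) = 0. All KKT conditions hold.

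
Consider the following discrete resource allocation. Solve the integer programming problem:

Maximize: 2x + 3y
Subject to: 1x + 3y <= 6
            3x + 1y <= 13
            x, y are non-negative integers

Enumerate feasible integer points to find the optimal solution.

Constraint 1: 1x + 3y <= 6
Constraint 2: 3x + 1y <= 13
Feasible x range (need y >= 0): 0 <= x <= min(6/1, 13/3) => x in {0, ..., 4}.
Enumerate feasible integer points row by row (the coefficient of y is 3 > 0, so for each x the largest feasible y gives the best value):
  x = 0: y <= min((6 - 1*0)/3, (13 - 3*0)/1) => y in {0, ..., 2}; best 2*0 + 3*2 = 6
  x = 1: y <= min((6 - 1*1)/3, (13 - 3*1)/1) => y in {0, ..., 1}; best 2*1 + 3*1 = 5
  x = 2: y <= min((6 - 1*2)/3, (13 - 3*2)/1) => y in {0, ..., 1}; best 2*2 + 3*1 = 7
  x = 3: y <= min((6 - 1*3)/3, (13 - 3*3)/1) => y in {0, ..., 1}; best 2*3 + 3*1 = 9
  x = 4: y <= min((6 - 1*4)/3, (13 - 3*4)/1) => y in {0}; best 2*4 + 3*0 = 8
The maximum 2x + 3y = 9 is achieved at x = 3, y = 1.
Check: 1*3 + 3*1 = 6 <= 6 and 3*3 + 1*1 = 10 <= 13.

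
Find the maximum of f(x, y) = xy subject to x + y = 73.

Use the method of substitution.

Substitute y = 73 - x into f(x,y) = xy:
g(x) = x(73 - x) = 73x - x^2
g'(x) = 73 - 2x = 0  =>  x = 73/2
y = 73 - 73/2 = 73/2
Maximum value = (73/2) * (73/2) = 5329/4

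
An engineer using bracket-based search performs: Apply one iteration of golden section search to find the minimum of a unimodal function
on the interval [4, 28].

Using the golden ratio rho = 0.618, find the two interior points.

Golden section search on [4, 28].
Golden ratio rho = 0.618 (approx).
Interior points:
  x_1 = 4 + (1-0.618)*24 = 13.1680
  x_2 = 4 + 0.618*24 = 18.8320
Compare f(x_1) and f(x_2) to determine which subinterval to keep.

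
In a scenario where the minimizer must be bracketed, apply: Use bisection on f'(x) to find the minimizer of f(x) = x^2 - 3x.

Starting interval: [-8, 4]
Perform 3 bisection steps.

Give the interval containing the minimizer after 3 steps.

Finding critical point of f(x) = x^2 - 3x using bisection on f'(x) = 2x + -3.
f'(x) = 0 when x = 3/2.
Starting interval: [-8, 4]
Step 1: mid = -2, f'(mid) = -7, new interval = [-2, 4]
Step 2: mid = 1, f'(mid) = -1, new interval = [1, 4]
Step 3: mid = 5/2, f'(mid) = 2, new interval = [1, 5/2]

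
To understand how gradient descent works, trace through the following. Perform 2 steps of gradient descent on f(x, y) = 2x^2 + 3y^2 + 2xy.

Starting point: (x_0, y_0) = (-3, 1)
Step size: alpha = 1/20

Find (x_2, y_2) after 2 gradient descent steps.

f(x,y) = 2x^2 + 3y^2 + 2xy
grad_x = 4x + 2y, grad_y = 6y + 2x
Step 1: grad = (-10, 0), (-5/2, 1)
Step 2: grad = (-8, 1), (-21/10, 19/20)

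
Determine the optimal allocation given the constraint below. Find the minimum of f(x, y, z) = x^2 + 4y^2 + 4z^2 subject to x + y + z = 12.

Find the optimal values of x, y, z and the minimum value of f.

Using Lagrange multipliers on f = x^2 + 4y^2 + 4z^2 with constraint x + y + z = 12:
Conditions: 2*1*x = lambda, 2*4*y = lambda, 2*4*z = lambda
So x = lambda/2, y = lambda/8, z = lambda/8
Substituting into constraint: lambda * (3/4) = 12
lambda = 16
x = 8, y = 2, z = 2
Minimum value = 96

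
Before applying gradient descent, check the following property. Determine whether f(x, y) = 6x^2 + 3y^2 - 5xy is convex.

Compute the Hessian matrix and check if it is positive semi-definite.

f(x,y) = 6x^2 + 3y^2 - 5xy
Hessian H = [[12, -5], [-5, 6]]
trace(H) = 18, det(H) = 47
Eigenvalues: (18 +/- sqrt(136)) / 2 = 14.83, 3.169
Since both eigenvalues > 0, f is convex.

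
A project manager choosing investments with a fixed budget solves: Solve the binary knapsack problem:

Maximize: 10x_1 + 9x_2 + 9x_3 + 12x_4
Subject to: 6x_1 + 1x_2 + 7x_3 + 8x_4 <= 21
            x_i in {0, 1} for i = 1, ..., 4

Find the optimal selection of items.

Items: item 1 (v=10, w=6), item 2 (v=9, w=1), item 3 (v=9, w=7), item 4 (v=12, w=8)
Capacity: 21
Checking all 16 subsets (w = total weight, v = total value):
  {}: w = 0, v = 0
  {1}: w = 6, v = 10
  {2}: w = 1, v = 9
  {3}: w = 7, v = 9
  {4}: w = 8, v = 12
  {1, 2}: w = 7, v = 19
  {1, 3}: w = 13, v = 19
  {1, 4}: w = 14, v = 22
  {2, 3}: w = 8, v = 18
  {2, 4}: w = 9, v = 21
  {3, 4}: w = 15, v = 21
  {1, 2, 3}: w = 14, v = 28
  {1, 2, 4}: w = 15, v = 31
  {1, 3, 4}: w = 21, v = 31
  {2, 3, 4}: w = 16, v = 30
  {1, 2, 3, 4}: w = 22 > 21, infeasible
Best feasible subset: items [1, 2, 4]
(The same value 31 is also attained by {1, 3, 4}.)
Total weight: 15 <= 21, total value: 31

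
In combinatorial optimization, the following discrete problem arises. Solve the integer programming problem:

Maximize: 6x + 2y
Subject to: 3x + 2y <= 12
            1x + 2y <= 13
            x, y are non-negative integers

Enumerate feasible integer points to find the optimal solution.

Constraint 1: 3x + 2y <= 12
Constraint 2: 1x + 2y <= 13
Feasible x range (need y >= 0): 0 <= x <= min(12/3, 13/1) => x in {0, ..., 4}.
Enumerate feasible integer points row by row (the coefficient of y is 2 > 0, so for each x the largest feasible y gives the best value):
  x = 0: y <= min((12 - 3*0)/2, (13 - 1*0)/2) => y in {0, ..., 6}; best 6*0 + 2*6 = 12
  x = 1: y <= min((12 - 3*1)/2, (13 - 1*1)/2) => y in {0, ..., 4}; best 6*1 + 2*4 = 14
  x = 2: y <= min((12 - 3*2)/2, (13 - 1*2)/2) => y in {0, ..., 3}; best 6*2 + 2*3 = 18
  x = 3: y <= min((12 - 3*3)/2, (13 - 1*3)/2) => y in {0, ..., 1}; best 6*3 + 2*1 = 20
  x = 4: y <= min((12 - 3*4)/2, (13 - 1*4)/2) => y in {0}; best 6*4 + 2*0 = 24
The maximum 6x + 2y = 24 is achieved at x = 4, y = 0.
Check: 3*4 + 2*0 = 12 <= 12 and 1*4 + 2*0 = 4 <= 13.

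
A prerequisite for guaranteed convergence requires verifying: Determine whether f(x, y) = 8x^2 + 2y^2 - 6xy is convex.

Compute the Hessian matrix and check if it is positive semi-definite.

f(x,y) = 8x^2 + 2y^2 - 6xy
Hessian H = [[16, -6], [-6, 4]]
trace(H) = 20, det(H) = 28
Eigenvalues: (20 +/- sqrt(288)) / 2 = 18.49, 1.515
Since both eigenvalues > 0, f is convex.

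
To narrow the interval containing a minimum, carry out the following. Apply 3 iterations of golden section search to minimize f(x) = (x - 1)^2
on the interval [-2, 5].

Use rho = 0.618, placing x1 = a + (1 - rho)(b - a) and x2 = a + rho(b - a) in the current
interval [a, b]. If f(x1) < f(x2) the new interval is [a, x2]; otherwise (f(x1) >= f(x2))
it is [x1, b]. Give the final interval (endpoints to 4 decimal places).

Golden section search for min of f(x) = (x - 1)^2 on [-2, 5].
Each step: x1 = a + (1 - rho)(b - a), x2 = a + rho(b - a); if f(x1) < f(x2) keep [a, x2], otherwise keep [x1, b].
Step 1: [-2.0000, 5.0000], x1=0.6740 (f=0.1063), x2=2.3260 (f=1.7583); f(x1) < f(x2) => keep [-2.0000, 2.3260]
Step 2: [-2.0000, 2.3260], x1=-0.3475 (f=1.8157), x2=0.6735 (f=0.1066); f(x1) > f(x2) => keep [-0.3475, 2.3260]
Step 3: [-0.3475, 2.3260], x1=0.6738 (f=0.1064), x2=1.3047 (f=0.0929); f(x1) > f(x2) => keep [0.6738, 2.3260]
Final interval: [0.6738, 2.3260]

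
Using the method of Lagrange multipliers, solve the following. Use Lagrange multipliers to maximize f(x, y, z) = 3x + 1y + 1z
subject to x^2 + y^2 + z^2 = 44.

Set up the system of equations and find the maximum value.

Lagrange conditions: 3 = 2*lambda*x, 1 = 2*lambda*y, 1 = 2*lambda*z
So x:3 = y:1 = z:1, i.e. x = 3t, y = 1t, z = 1t
Constraint: t^2*(3^2 + 1^2 + 1^2) = 44
  t^2 * 11 = 44  =>  t = sqrt(4)
Maximum = 3*3t + 1*1t + 1*1t = 11*sqrt(4) = 22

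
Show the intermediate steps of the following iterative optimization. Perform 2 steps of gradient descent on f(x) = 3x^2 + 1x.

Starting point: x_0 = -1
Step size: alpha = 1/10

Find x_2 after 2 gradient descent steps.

f(x) = 3x^2 + 1x, f'(x) = 6x + (1)
Step 1: f'(-1) = -5, x_1 = -1 - 1/10 * -5 = -1/2
Step 2: f'(-1/2) = -2, x_2 = -1/2 - 1/10 * -2 = -3/10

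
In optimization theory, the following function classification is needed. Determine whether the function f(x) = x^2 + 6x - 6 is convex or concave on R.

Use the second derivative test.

f(x) = x^2 + 6x - 6
f'(x) = 2x + 6
f''(x) = 2
Since f''(x) = 2 > 0 for all x, f is convex on R.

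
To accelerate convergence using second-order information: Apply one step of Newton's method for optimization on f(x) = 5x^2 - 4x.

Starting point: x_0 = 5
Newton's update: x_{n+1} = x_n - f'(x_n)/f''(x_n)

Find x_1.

f(x) = 5x^2 - 4x
f'(x) = 10x + (-4), f''(x) = 10
Newton step: x_1 = x_0 - f'(x_0)/f''(x_0)
f'(5) = 46
x_1 = 5 - 46/10 = 2/5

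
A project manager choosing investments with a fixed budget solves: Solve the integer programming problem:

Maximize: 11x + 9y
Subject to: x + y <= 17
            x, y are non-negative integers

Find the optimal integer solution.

Objective: 11x + 9y, constraint: x + y <= 17
Coefficient of x is 11 >= coefficient of y is 9, so allocate the entire budget to x.
Optimal: x = 17, y = 0, value = 187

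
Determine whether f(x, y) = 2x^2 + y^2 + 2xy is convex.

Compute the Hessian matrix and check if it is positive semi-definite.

f(x,y) = 2x^2 + y^2 + 2xy
Hessian H = [[4, 2], [2, 2]]
trace(H) = 6, det(H) = 4
Eigenvalues: (6 +/- sqrt(20)) / 2 = 5.236, 0.7639
Since both eigenvalues > 0, f is convex.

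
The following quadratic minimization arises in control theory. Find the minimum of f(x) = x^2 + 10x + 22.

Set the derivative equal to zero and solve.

f(x) = x^2 + 10x + 22
f'(x) = 2x + (10) = 0
x = -10/2 = -5
f(-5) = -3
Since f''(x) = 2 > 0, this is a minimum.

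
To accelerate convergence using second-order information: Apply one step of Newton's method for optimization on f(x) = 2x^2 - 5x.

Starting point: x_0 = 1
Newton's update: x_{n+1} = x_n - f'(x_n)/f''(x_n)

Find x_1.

f(x) = 2x^2 - 5x
f'(x) = 4x + (-5), f''(x) = 4
Newton step: x_1 = x_0 - f'(x_0)/f''(x_0)
f'(1) = -1
x_1 = 1 - -1/4 = 5/4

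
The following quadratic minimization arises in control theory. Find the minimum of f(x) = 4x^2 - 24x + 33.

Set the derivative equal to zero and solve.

f(x) = 4x^2 - 24x + 33
f'(x) = 8x + (-24) = 0
x = 24/8 = 3
f(3) = -3
Since f''(x) = 8 > 0, this is a minimum.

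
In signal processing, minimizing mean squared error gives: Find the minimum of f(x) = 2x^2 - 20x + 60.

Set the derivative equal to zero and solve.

f(x) = 2x^2 - 20x + 60
f'(x) = 4x + (-20) = 0
x = 20/4 = 5
f(5) = 10
Since f''(x) = 4 > 0, this is a minimum.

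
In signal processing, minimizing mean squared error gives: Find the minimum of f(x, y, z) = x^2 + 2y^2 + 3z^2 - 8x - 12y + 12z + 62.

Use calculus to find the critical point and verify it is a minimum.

f(x,y,z) = x^2 + 2y^2 + 3z^2 - 8x - 12y + 12z + 62
df/dx = 2x + (-8) = 0 => x = 4
df/dy = 4y + (-12) = 0 => y = 3
df/dz = 6z + (12) = 0 => z = -2
f(4,3,-2) = 1*(4)^2 + 2*(3)^2 + 3*(-2)^2 + -8*(4) + -12*(3) + 12*(-2) + 62 = 16
Hessian is diagonal with entries 2, 4, 6 > 0, confirmed minimum.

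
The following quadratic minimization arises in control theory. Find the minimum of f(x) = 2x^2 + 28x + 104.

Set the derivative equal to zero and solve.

f(x) = 2x^2 + 28x + 104
f'(x) = 4x + (28) = 0
x = -28/4 = -7
f(-7) = 6
Since f''(x) = 4 > 0, this is a minimum.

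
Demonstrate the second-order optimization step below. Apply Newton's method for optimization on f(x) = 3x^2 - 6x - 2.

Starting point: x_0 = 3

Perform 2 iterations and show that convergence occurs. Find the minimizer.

f(x) = 3x^2 - 6x - 2, f'(x) = 6x + (-6), f''(x) = 6
Step 1: f'(3) = 12, x_1 = 3 - 12/6 = 1
Step 2: f'(1) = 0, x_2 = 1 (converged)
Newton's method converges in 1 step for quadratics.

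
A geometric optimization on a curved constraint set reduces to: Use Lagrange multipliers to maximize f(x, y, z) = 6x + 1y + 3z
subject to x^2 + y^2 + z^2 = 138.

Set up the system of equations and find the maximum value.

Lagrange conditions: 6 = 2*lambda*x, 1 = 2*lambda*y, 3 = 2*lambda*z
So x:6 = y:1 = z:3, i.e. x = 6t, y = 1t, z = 3t
Constraint: t^2*(6^2 + 1^2 + 3^2) = 138
  t^2 * 46 = 138  =>  t = sqrt(3)
Maximum = 6*6t + 1*1t + 3*3t = 46*sqrt(3) = sqrt(6348)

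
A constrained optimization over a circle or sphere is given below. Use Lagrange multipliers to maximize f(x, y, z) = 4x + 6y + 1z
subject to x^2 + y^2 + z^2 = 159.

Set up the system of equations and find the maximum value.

Lagrange conditions: 4 = 2*lambda*x, 6 = 2*lambda*y, 1 = 2*lambda*z
So x:4 = y:6 = z:1, i.e. x = 4t, y = 6t, z = 1t
Constraint: t^2*(4^2 + 6^2 + 1^2) = 159
  t^2 * 53 = 159  =>  t = sqrt(3)
Maximum = 4*4t + 6*6t + 1*1t = 53*sqrt(3) = sqrt(8427)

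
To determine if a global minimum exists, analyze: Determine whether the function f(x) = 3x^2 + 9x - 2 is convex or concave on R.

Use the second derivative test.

f(x) = 3x^2 + 9x - 2
f'(x) = 6x + 9
f''(x) = 6
Since f''(x) = 6 > 0 for all x, f is convex on R.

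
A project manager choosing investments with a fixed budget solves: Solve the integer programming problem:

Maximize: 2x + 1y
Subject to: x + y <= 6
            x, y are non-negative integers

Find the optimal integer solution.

Objective: 2x + 1y, constraint: x + y <= 6
Coefficient of x is 2 >= coefficient of y is 1, so allocate the entire budget to x.
Optimal: x = 6, y = 0, value = 12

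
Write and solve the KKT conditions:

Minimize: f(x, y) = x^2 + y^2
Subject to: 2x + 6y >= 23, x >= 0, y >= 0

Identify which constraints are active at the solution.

KKT conditions for min x^2 + y^2 s.t. 2x + 6y >= 23, x >= 0, y >= 0:
Stationarity: 2x = mu*2 + mu_x, 2y = mu*6 + mu_y, with mu, mu_x, mu_y >= 0
Complementary slackness: mu*(2x + 6y - 23) = 0, mu_x*x = 0, mu_y*y = 0
(0, 0) is infeasible (2*0 + 6*0 < 23), so if mu = 0 stationarity would force x = mu_x/2 >= 0, y = mu_y/2 >= 0 with mu_x*x = mu_y*y = 0, i.e. x = y = 0: contradiction. Hence mu > 0 and 2x + 6y = 23 is active.
Try x > 0, y > 0 (so mu_x = mu_y = 0): x = 2*mu/2, y = 6*mu/2
Substitute: 2*(2*mu/2) + 6*(6*mu/2) = 23
  mu*40/2 = 23 => mu = 23/20
x* = 23/20 > 0, y* = 69/20 > 0, consistent with mu_x = mu_y = 0.
f is convex and the constraints are linear, so this KKT point is the global minimum.
f* = 529/40
Active constraints: 2x + 6y >= 23 (holds with equality, mu = 23/20 > 0); x >= 0 and y >= 0 are inactive (mu_x = mu_y = 0).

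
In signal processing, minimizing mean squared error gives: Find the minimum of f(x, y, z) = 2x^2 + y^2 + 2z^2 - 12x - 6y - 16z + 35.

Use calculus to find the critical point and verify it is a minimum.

f(x,y,z) = 2x^2 + y^2 + 2z^2 - 12x - 6y - 16z + 35
df/dx = 4x + (-12) = 0 => x = 3
df/dy = 2y + (-6) = 0 => y = 3
df/dz = 4z + (-16) = 0 => z = 4
f(3,3,4) = 2*(3)^2 + 1*(3)^2 + 2*(4)^2 + -12*(3) + -6*(3) + -16*(4) + 35 = -24
Hessian is diagonal with entries 4, 2, 4 > 0, confirmed minimum.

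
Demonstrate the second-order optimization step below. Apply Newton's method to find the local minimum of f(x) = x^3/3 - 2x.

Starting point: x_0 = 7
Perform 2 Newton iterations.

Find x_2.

f(x) = x^3/3 - 2x
f'(x) = x^2 - 2, f''(x) = 2x
Newton update: x_{n+1} = x_n - (x_n^2 - 2)/(2*x_n)
Step 1: x_0 = 7, f'=47, f''=14, x_1 = 51/14
Step 2: x_1 = 51/14, f'=2209/196, f''=51/7, x_2 = 2993/1428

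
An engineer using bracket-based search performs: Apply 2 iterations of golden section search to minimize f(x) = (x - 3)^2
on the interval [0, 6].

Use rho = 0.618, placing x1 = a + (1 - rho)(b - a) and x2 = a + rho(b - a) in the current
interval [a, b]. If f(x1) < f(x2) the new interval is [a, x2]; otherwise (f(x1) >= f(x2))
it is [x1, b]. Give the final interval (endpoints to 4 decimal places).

Golden section search for min of f(x) = (x - 3)^2 on [0, 6].
Each step: x1 = a + (1 - rho)(b - a), x2 = a + rho(b - a); if f(x1) < f(x2) keep [a, x2], otherwise keep [x1, b].
Step 1: [0.0000, 6.0000], x1=2.2920 (f=0.5013), x2=3.7080 (f=0.5013); f(x1) = f(x2) (tie, not '<') => keep [2.2920, 6.0000]
Step 2: [2.2920, 6.0000], x1=3.7085 (f=0.5019), x2=4.5835 (f=2.5076); f(x1) < f(x2) => keep [2.2920, 4.5835]
Final interval: [2.2920, 4.5835]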